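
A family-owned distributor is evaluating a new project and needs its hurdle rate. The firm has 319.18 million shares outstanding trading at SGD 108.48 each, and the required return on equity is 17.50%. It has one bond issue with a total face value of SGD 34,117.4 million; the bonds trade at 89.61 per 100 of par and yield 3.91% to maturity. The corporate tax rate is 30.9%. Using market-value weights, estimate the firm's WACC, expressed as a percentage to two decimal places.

10.56%

Market value of equity E = 108.48 × 319.18m = 34624.6464m. Market value of debt D = 34117.4m × 89.61/100 = 30572.60214m.
Total capital V = 34624.6464 + 30572.60214 = 65197.24854.
Equity: weight = 34624.6464/65197.24854 = 0.5311; cost = 17.5%.
Bonds outstanding: weight = 30572.60214/65197.24854 = 0.4689; after-tax cost = 3.91% × (1 − 30.9%) = 2.7018%.
WACC = 0.5311 × 17.5000% + 0.4689 × 2.7018% = 10.5608%.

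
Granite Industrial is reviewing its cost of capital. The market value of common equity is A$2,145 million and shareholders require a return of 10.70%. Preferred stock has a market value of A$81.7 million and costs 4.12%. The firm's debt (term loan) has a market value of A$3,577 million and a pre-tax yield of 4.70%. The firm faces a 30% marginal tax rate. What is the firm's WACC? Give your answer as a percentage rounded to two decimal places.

6.04%

Total capital V = 2145 + 81.7 + 3577 = 5803.7.
Equity: weight = 2145/5803.7 = 0.3696; cost = 10.7%.
Preferred: weight = 81.7/5803.7 = 0.0141; cost = 4.12%.
Term loan: weight = 3577/5803.7 = 0.6163; after-tax cost = 4.7% × (1 − 30%) = 3.2900%.
WACC = 0.3696 × 10.7000% + 0.0141 × 4.1200% + 0.6163 × 3.2900% = 6.0404%.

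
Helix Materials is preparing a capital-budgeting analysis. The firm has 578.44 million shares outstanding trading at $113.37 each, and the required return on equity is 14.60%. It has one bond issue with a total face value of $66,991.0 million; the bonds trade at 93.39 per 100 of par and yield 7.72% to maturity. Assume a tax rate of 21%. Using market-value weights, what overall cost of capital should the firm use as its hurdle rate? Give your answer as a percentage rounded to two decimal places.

Market value of equity E = 113.37 × 578.44m = 65577.7428m. Market value of debt D = 66991m × 93.39/100 = 62562.8949m.
Total capital V = 65577.7428 + 62562.8949 = 128140.6377.
Equity: weight = 65577.7428/128140.6377 = 0.5118; cost = 14.6%.
Bonds outstanding: weight = 62562.8949/128140.6377 = 0.4882; after-tax cost = 7.72% × (1 − 21%) = 6.0988%.
WACC = 0.5118 × 14.6000% + 0.4882 × 6.0988% = 10.4494%.

10.45%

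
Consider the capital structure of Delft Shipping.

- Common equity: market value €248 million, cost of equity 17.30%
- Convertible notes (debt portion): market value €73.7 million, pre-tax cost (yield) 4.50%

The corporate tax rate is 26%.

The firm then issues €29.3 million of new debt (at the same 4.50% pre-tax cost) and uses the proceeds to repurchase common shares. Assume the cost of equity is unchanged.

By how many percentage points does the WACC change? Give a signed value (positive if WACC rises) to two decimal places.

-1.27 pp

Current WACC:
Total capital V = 248 + 73.7 = 321.7.
Equity: weight = 248/321.7 = 0.7709; cost = 17.3%.
Convertible notes (debt portion): weight = 73.7/321.7 = 0.2291; after-tax cost = 4.5% × (1 − 26%) = 3.3300%.
WACC = 0.7709 × 17.3000% + 0.2291 × 3.3300% = 14.0995%.
After the change:
Total capital V = 218.7 + 103 = 321.7.
Equity: weight = 218.7/321.7 = 0.6798; cost = 17.3%.
Convertible notes (debt portion): weight = 103/321.7 = 0.3202; after-tax cost = 4.5% × (1 − 26%) = 3.3300%.
WACC = 0.6798 × 17.3000% + 0.3202 × 3.3300% = 12.8272%.
Change in WACC = 12.8272% − 14.0995% = -1.2724 pp.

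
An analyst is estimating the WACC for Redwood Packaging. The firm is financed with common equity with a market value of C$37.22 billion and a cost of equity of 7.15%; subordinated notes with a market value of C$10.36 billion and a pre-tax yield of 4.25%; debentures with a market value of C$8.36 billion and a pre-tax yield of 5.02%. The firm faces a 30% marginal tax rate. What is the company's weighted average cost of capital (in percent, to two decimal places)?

5.83%

Total capital V = 37.22 + 10.36 + 8.36 = 55.94.
Equity: weight = 37.22/55.94 = 0.6654; cost = 7.15%.
Subordinated notes: weight = 10.36/55.94 = 0.1852; after-tax cost = 4.25% × (1 − 30%) = 2.9750%.
Debentures: weight = 8.36/55.94 = 0.1494; after-tax cost = 5.02% × (1 − 30%) = 3.5140%.
WACC = 0.6654 × 7.1500% + 0.1852 × 2.9750% + 0.1494 × 3.5140% = 5.8334%.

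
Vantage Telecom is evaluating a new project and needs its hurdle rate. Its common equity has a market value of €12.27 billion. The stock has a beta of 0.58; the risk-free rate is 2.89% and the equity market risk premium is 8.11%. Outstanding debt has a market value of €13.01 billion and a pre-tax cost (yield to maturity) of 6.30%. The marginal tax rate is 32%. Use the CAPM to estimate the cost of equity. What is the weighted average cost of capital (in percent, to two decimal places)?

5.89%

Cost of equity via CAPM: Re = 2.89% + 0.58 × 8.11% = 7.5938%.
Total capital V = 12.27 + 13.01 = 25.28.
Equity: weight = 12.27/25.28 = 0.4854; cost = 7.5938%.
Debt: weight = 13.01/25.28 = 0.5146; after-tax cost = 6.3% × (1 − 32%) = 4.2840%.
WACC = 0.4854 × 7.5938% + 0.5146 × 4.2840% = 5.8905%.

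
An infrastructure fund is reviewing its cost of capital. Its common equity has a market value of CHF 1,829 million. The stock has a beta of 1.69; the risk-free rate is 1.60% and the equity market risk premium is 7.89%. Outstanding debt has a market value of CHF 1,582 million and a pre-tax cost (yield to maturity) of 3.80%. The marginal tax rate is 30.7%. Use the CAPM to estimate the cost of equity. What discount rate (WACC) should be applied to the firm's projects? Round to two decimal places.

9.23%

Cost of equity via CAPM: Re = 1.6% + 1.69 × 7.89% = 14.9341%.
Total capital V = 1829 + 1582 = 3411.
Equity: weight = 1829/3411 = 0.5362; cost = 14.9341%.
Debt: weight = 1582/3411 = 0.4638; after-tax cost = 3.8% × (1 − 30.7%) = 2.6334%.
WACC = 0.5362 × 14.9341% + 0.4638 × 2.6334% = 9.2291%.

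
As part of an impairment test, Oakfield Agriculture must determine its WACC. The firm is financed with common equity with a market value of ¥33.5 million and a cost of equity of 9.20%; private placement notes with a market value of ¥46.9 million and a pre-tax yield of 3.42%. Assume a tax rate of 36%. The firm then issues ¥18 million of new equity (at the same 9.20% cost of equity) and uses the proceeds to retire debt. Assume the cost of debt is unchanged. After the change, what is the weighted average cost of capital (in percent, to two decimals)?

6.68%

After the change:
Total capital V = 51.5 + 28.9 = 80.4.
Equity: weight = 51.5/80.4 = 0.6405; cost = 9.2%.
Private placement notes: weight = 28.9/80.4 = 0.3595; after-tax cost = 3.42% × (1 − 36%) = 2.1888%.
WACC = 0.6405 × 9.2000% + 0.3595 × 2.1888% = 6.6798%.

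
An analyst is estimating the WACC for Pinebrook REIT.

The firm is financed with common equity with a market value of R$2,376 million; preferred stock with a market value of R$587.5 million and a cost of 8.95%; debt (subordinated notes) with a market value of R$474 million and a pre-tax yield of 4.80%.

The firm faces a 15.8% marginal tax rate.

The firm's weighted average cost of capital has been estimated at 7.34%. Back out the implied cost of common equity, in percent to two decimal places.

7.60%

Total capital V = 2376 + 587.5 + 474 = 3437.5.
Equity weight = 2376/3437.5 = 0.6912.
Preferred weight = 587.5/3437.5 = 0.1709.
Subordinated notes weight = 474/3437.5 = 0.1379.
Debt contribution = 0.1379 × 4.8% × (1 − 15.8%) = 0.5573%.
Preferred contribution = 0.1709 × 8.95% = 1.5296%.
Required equity contribution = 7.34% − 2.0869% = 5.2531%.
Re = 5.2531% / 0.6912 = 7.5999%.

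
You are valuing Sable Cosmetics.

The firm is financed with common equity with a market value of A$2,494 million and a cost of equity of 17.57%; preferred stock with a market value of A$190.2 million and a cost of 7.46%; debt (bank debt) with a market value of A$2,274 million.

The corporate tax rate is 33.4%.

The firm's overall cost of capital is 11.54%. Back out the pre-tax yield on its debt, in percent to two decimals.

7.91%

Total capital V = 2494 + 190.2 + 2274 = 4958.2.
Equity weight = 2494/4958.2 = 0.5030.
Preferred weight = 190.2/4958.2 = 0.0384.
Bank debt weight = 2274/4958.2 = 0.4586.
Equity contribution = 0.5030 × 17.57% = 8.8378%.
Preferred contribution = 0.0384 × 7.46% = 0.2862%.
Remaining for debt = 11.54% − 9.1240% = 2.4160%.
Rd × (1 − 33.4%) × 0.4586 = 2.4160%  ⇒  Rd = 7.9097%.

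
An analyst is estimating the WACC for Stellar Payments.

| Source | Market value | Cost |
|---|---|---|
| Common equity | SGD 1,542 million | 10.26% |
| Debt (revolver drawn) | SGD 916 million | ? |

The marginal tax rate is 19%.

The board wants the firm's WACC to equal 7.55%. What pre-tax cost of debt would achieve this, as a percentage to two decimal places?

3.69%

Total capital V = 1542 + 916 = 2458.
Equity weight = 1542/2458 = 0.6273.
Revolver drawn weight = 916/2458 = 0.3727.
Equity contribution = 0.6273 × 10.26% = 6.4365%.
Remaining for debt = 7.55% − 6.4365% = 1.1135%.
Rd × (1 − 19%) × 0.3727 = 1.1135%  ⇒  Rd = 3.6889%.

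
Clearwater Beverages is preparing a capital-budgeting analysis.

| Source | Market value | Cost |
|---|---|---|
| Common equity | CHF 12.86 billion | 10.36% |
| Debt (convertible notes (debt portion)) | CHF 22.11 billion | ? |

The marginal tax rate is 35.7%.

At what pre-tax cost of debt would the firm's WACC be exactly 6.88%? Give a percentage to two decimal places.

Total capital V = 12.86 + 22.11 = 34.97.
Equity weight = 12.86/34.97 = 0.3677.
Convertible notes (debt portion) weight = 22.11/34.97 = 0.6323.
Equity contribution = 0.3677 × 10.36% = 3.8098%.
Remaining for debt = 6.88% − 3.8098% = 3.0702%.
Rd × (1 − 35.7%) × 0.6323 = 3.0702%  ⇒  Rd = 7.5519%.

7.55%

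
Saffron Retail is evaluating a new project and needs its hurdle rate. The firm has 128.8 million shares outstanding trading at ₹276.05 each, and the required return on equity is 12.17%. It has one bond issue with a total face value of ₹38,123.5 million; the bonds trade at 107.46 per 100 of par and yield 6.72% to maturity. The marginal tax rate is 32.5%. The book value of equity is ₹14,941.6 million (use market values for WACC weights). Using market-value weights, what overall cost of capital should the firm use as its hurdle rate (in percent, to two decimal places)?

8.08%

Market value of equity E = 276.05 × 128.8m = 35555.24m. Market value of debt D = 38123.5m × 107.46/100 = 40967.5131m.
Total capital V = 35555.24 + 40967.5131 = 76522.7531.
Equity: weight = 35555.24/76522.7531 = 0.4646; cost = 12.17%.
Bonds outstanding: weight = 40967.5131/76522.7531 = 0.5354; after-tax cost = 6.72% × (1 − 32.5%) = 4.5360%.
WACC = 0.4646 × 12.1700% + 0.5354 × 4.5360% = 8.0830%.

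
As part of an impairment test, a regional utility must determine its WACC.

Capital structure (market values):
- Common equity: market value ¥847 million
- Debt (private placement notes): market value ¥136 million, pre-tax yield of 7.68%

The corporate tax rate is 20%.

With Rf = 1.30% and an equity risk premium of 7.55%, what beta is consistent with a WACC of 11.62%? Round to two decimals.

1.48

Total capital V = 847 + 136 = 983.
Equity weight = 847/983 = 0.8616.
Private placement notes weight = 136/983 = 0.1384.
Debt contribution = 0.1384 × 7.68% × (1 − 20%) = 0.8500%.
Required equity contribution = 11.62% − 0.8500% = 10.7700%  ⇒  Re = 12.4993%.
CAPM: 12.4993% = 1.3% + β × 7.55%  ⇒  β = 1.4833.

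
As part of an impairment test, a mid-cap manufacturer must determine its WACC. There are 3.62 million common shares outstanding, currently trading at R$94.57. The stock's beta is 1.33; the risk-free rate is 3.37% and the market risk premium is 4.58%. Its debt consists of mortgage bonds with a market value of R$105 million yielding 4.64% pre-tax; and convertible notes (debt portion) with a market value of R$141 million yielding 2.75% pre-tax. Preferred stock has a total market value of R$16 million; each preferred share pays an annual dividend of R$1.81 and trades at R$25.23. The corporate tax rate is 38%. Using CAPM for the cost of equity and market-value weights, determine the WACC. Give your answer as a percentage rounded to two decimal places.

Cost of equity via CAPM: Re = 3.37% + 1.33 × 4.58% = 9.4614%.
Cost of preferred: Rp = 1.81 / 25.23 = 7.1740%.
Market value of equity E = 94.57 × 3.62m = 342.3434m.
Total capital V = 342.3434 + 16 + 105 + 141 = 604.3434.
Equity: weight = 342.3434/604.3434 = 0.5665; cost = 9.4614%.
Preferred: weight = 16/604.3434 = 0.0265; cost = 7.174%.
Mortgage bonds: weight = 105/604.3434 = 0.1737; after-tax cost = 4.64% × (1 − 38%) = 2.8768%.
Convertible notes (debt portion): weight = 141/604.3434 = 0.2333; after-tax cost = 2.75% × (1 − 38%) = 1.7050%.
WACC = 0.5665 × 9.4614% + 0.0265 × 7.1740% + 0.1737 × 2.8768% + 0.2333 × 1.7050% = 6.4472%.

6.45%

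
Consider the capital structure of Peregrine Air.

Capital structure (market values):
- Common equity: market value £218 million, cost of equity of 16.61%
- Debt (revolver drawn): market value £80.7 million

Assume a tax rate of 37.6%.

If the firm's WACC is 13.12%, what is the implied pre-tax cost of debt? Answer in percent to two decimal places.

Total capital V = 218 + 80.7 = 298.7.
Equity weight = 218/298.7 = 0.7298.
Revolver drawn weight = 80.7/298.7 = 0.2702.
Equity contribution = 0.7298 × 16.61% = 12.1225%.
Remaining for debt = 13.12% − 12.1225% = 0.9975%.
Rd × (1 − 37.6%) × 0.2702 = 0.9975%  ⇒  Rd = 5.9171%.

5.92%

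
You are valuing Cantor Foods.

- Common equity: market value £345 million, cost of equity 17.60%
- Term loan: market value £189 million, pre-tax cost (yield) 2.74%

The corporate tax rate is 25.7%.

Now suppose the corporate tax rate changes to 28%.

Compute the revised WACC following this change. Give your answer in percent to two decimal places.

After the change:
Total capital V = 345 + 189 = 534.
Equity: weight = 345/534 = 0.6461; cost = 17.6%.
Term loan: weight = 189/534 = 0.3539; after-tax cost = 2.74% × (1 − 28%) = 1.9728%.
WACC = 0.6461 × 17.6000% + 0.3539 × 1.9728% = 12.0690%.

12.07%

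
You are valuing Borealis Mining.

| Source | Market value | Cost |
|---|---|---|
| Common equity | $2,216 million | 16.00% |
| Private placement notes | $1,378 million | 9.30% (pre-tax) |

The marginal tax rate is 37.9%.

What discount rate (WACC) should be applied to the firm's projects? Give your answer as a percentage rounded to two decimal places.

12.08%

Total capital V = 2216 + 1378 = 3594.
Equity: weight = 2216/3594 = 0.6166; cost = 16%.
Private placement notes: weight = 1378/3594 = 0.3834; after-tax cost = 9.3% × (1 − 37.9%) = 5.7753%.
WACC = 0.6166 × 16.0000% + 0.3834 × 5.7753% = 12.0797%.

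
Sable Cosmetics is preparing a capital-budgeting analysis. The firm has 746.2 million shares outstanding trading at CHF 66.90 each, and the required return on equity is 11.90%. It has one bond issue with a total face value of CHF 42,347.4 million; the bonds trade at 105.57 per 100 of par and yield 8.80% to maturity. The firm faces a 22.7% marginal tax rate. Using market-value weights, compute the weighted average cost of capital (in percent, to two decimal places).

Market value of equity E = 66.9 × 746.2m = 49920.78m. Market value of debt D = 42347.4m × 105.57/100 = 44706.15018m.
Total capital V = 49920.78 + 44706.15018 = 94626.93018.
Equity: weight = 49920.78/94626.93018 = 0.5276; cost = 11.9%.
Bonds outstanding: weight = 44706.15018/94626.93018 = 0.4724; after-tax cost = 8.8% × (1 − 22.7%) = 6.8024%.
WACC = 0.5276 × 11.9000% + 0.4724 × 6.8024% = 9.4917%.

9.49%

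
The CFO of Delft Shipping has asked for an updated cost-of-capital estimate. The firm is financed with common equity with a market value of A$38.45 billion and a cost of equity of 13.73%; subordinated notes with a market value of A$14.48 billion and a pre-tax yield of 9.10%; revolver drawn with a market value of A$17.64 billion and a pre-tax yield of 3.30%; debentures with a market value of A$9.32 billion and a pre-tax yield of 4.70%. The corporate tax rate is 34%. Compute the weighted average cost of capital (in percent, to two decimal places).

8.54%

Total capital V = 38.45 + 14.48 + 17.64 + 9.32 = 79.89.
Equity: weight = 38.45/79.89 = 0.4813; cost = 13.73%.
Subordinated notes: weight = 14.48/79.89 = 0.1812; after-tax cost = 9.1% × (1 − 34%) = 6.0060%.
Revolver drawn: weight = 17.64/79.89 = 0.2208; after-tax cost = 3.3% × (1 − 34%) = 2.1780%.
Debentures: weight = 9.32/79.89 = 0.1167; after-tax cost = 4.7% × (1 − 34%) = 3.1020%.
WACC = 0.4813 × 13.7300% + 0.1812 × 6.0060% + 0.2208 × 2.1780% + 0.1167 × 3.1020% = 8.5394%.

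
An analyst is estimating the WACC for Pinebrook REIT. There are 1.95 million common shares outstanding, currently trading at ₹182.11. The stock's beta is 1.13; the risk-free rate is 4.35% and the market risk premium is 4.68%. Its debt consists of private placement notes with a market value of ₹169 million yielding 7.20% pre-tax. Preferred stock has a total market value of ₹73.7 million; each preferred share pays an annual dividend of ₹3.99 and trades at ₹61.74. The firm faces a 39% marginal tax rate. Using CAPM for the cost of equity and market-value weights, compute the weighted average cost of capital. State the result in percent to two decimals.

Cost of equity via CAPM: Re = 4.35% + 1.13 × 4.68% = 9.6384%.
Cost of preferred: Rp = 3.99 / 61.74 = 6.4626%.
Market value of equity E = 182.11 × 1.95m = 355.1145m.
Total capital V = 355.1145 + 73.7 + 169 = 597.8145.
Equity: weight = 355.1145/597.8145 = 0.5940; cost = 9.6384%.
Preferred: weight = 73.7/597.8145 = 0.1233; cost = 6.4626%.
Private placement notes: weight = 169/597.8145 = 0.2827; after-tax cost = 7.2% × (1 − 39%) = 4.3920%.
WACC = 0.5940 × 9.6384% + 0.1233 × 6.4626% + 0.2827 × 4.3920% = 7.7637%.

7.76%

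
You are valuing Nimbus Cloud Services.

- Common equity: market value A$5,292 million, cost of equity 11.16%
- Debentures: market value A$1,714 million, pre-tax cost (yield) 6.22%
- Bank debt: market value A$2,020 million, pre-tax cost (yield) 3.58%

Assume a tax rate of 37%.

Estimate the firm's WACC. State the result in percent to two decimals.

Total capital V = 5292 + 1714 + 2020 = 9026.
Equity: weight = 5292/9026 = 0.5863; cost = 11.16%.
Debentures: weight = 1714/9026 = 0.1899; after-tax cost = 6.22% × (1 − 37%) = 3.9186%.
Bank debt: weight = 2020/9026 = 0.2238; after-tax cost = 3.58% × (1 − 37%) = 2.2554%.
WACC = 0.5863 × 11.1600% + 0.1899 × 3.9186% + 0.2238 × 2.2554% = 7.7921%.

7.79%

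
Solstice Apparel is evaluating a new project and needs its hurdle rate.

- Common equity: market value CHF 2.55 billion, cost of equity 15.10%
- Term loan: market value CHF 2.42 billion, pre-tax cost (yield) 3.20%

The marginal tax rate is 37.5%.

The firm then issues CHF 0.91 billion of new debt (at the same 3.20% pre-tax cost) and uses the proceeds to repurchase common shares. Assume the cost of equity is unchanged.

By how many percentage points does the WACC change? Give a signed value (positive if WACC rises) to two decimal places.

-2.40 pp

Current WACC:
Total capital V = 2.55 + 2.42 = 4.97.
Equity: weight = 2.55/4.97 = 0.5131; cost = 15.1%.
Term loan: weight = 2.42/4.97 = 0.4869; after-tax cost = 3.2% × (1 − 37.5%) = 2.0000%.
WACC = 0.5131 × 15.1000% + 0.4869 × 2.0000% = 8.7213%.
After the change:
Total capital V = 1.64 + 3.33 = 4.97.
Equity: weight = 1.64/4.97 = 0.3300; cost = 15.1%.
Term loan: weight = 3.33/4.97 = 0.6700; after-tax cost = 3.2% × (1 − 37.5%) = 2.0000%.
WACC = 0.3300 × 15.1000% + 0.6700 × 2.0000% = 6.3227%.
Change in WACC = 6.3227% − 8.7213% = -2.3986 pp.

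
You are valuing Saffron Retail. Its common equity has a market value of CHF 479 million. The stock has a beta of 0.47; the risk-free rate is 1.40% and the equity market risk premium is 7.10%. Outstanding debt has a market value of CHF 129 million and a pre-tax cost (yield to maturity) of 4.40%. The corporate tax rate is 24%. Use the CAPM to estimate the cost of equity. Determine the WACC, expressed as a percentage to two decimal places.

Cost of equity via CAPM: Re = 1.4% + 0.47 × 7.1% = 4.7370%.
Total capital V = 479 + 129 = 608.
Equity: weight = 479/608 = 0.7878; cost = 4.737%.
Debt: weight = 129/608 = 0.2122; after-tax cost = 4.4% × (1 − 24%) = 3.3440%.
WACC = 0.7878 × 4.7370% + 0.2122 × 3.3440% = 4.4414%.

4.44%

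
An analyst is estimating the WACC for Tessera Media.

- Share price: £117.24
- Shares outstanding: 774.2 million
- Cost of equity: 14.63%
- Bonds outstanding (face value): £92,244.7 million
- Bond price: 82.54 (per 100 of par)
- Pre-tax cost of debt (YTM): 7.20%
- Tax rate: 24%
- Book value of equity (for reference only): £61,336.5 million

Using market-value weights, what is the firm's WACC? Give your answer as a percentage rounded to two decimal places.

10.45%

Market value of equity E = 117.24 × 774.2m = 90767.208m. Market value of debt D = 92244.7m × 82.54/100 = 76138.77538m.
Total capital V = 90767.208 + 76138.77538 = 166905.98338.
Equity: weight = 90767.208/166905.98338 = 0.5438; cost = 14.63%.
Bonds outstanding: weight = 76138.77538/166905.98338 = 0.4562; after-tax cost = 7.2% × (1 − 24%) = 5.4720%.
WACC = 0.5438 × 14.6300% + 0.4562 × 5.4720% = 10.4523%.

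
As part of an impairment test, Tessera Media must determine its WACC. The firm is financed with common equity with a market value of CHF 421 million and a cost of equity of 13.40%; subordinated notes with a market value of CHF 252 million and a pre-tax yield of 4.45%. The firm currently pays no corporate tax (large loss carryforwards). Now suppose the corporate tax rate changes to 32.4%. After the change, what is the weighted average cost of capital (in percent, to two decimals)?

After the change:
Total capital V = 421 + 252 = 673.
Equity: weight = 421/673 = 0.6256; cost = 13.4%.
Subordinated notes: weight = 252/673 = 0.3744; after-tax cost = 4.45% × (1 − 32.4%) = 3.0082%.
WACC = 0.6256 × 13.4000% + 0.3744 × 3.0082% = 9.5089%.

9.51%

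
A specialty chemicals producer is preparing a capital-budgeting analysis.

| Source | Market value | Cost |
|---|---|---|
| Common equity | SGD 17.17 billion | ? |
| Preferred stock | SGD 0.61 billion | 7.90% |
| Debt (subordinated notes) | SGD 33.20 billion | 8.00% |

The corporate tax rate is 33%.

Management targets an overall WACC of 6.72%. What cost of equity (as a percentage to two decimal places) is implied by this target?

9.31%

Total capital V = 17.17 + 0.61 + 33.2 = 50.98.
Equity weight = 17.17/50.98 = 0.3368.
Preferred weight = 0.61/50.98 = 0.0120.
Subordinated notes weight = 33.2/50.98 = 0.6512.
Debt contribution = 0.6512 × 8% × (1 − 33%) = 3.4906%.
Preferred contribution = 0.0120 × 7.9% = 0.0945%.
Required equity contribution = 6.72% − 3.5852% = 3.1348%.
Re = 3.1348% / 0.3368 = 9.3078%.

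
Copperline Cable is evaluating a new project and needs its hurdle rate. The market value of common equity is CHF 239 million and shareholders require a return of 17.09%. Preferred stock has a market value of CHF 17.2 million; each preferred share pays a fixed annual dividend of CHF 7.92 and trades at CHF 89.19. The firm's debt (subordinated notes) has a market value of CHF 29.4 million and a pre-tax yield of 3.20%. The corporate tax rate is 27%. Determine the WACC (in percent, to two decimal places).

15.08%

Cost of preferred: Rp = 7.92 / 89.19 = 8.8799%.
Total capital V = 239 + 17.2 + 29.4 = 285.6.
Equity: weight = 239/285.6 = 0.8368; cost = 17.09%.
Preferred: weight = 17.2/285.6 = 0.0602; cost = 8.8799%.
Subordinated notes: weight = 29.4/285.6 = 0.1029; after-tax cost = 3.2% × (1 − 27%) = 2.3360%.
WACC = 0.8368 × 17.0900% + 0.0602 × 8.8799% + 0.1029 × 2.3360% = 15.0768%.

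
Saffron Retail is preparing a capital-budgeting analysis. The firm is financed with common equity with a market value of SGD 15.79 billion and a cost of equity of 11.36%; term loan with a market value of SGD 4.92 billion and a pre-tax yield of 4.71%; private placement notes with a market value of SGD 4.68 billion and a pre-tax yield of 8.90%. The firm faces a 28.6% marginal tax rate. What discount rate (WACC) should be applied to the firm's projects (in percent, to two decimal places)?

Total capital V = 15.79 + 4.92 + 4.68 = 25.39.
Equity: weight = 15.79/25.39 = 0.6219; cost = 11.36%.
Term loan: weight = 4.92/25.39 = 0.1938; after-tax cost = 4.71% × (1 − 28.6%) = 3.3629%.
Private placement notes: weight = 4.68/25.39 = 0.1843; after-tax cost = 8.9% × (1 − 28.6%) = 6.3546%.
WACC = 0.6219 × 11.3600% + 0.1938 × 3.3629% + 0.1843 × 6.3546% = 8.8877%.

8.89%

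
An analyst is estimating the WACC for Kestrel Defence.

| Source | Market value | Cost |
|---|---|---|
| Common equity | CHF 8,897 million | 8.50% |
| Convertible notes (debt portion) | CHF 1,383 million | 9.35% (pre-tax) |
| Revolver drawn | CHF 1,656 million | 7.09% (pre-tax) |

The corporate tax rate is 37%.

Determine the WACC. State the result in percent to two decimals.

7.64%

Total capital V = 8897 + 1383 + 1656 = 11936.
Equity: weight = 8897/11936 = 0.7454; cost = 8.5%.
Convertible notes (debt portion): weight = 1383/11936 = 0.1159; after-tax cost = 9.35% × (1 − 37%) = 5.8905%.
Revolver drawn: weight = 1656/11936 = 0.1387; after-tax cost = 7.09% × (1 − 37%) = 4.4667%.
WACC = 0.7454 × 8.5000% + 0.1159 × 5.8905% + 0.1387 × 4.4667% = 7.6381%.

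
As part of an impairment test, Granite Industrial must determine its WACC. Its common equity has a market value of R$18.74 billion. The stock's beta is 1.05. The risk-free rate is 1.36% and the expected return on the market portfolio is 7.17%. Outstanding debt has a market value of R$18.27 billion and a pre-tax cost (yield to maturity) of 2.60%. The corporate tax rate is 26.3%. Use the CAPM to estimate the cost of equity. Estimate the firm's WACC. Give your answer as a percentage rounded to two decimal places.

Market risk premium = 7.17% − 1.36% = 5.81%.
Cost of equity via CAPM: Re = 1.36% + 1.05 × 5.81% = 7.4605%.
Total capital V = 18.74 + 18.27 = 37.01.
Equity: weight = 18.74/37.01 = 0.5063; cost = 7.4605%.
Debt: weight = 18.27/37.01 = 0.4937; after-tax cost = 2.6% × (1 − 26.3%) = 1.9162%.
WACC = 0.5063 × 7.4605% + 0.4937 × 1.9162% = 4.7236%.

4.72%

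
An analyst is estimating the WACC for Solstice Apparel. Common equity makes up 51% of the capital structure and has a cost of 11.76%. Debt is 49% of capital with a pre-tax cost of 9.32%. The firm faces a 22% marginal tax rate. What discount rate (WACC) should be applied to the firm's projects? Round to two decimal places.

After-tax cost of debt = 9.32% × (1 − 22%) = 7.2696%.
WACC = 0.510 × 11.7600% + 0.490 × 7.2696% = 9.5597%.

9.56%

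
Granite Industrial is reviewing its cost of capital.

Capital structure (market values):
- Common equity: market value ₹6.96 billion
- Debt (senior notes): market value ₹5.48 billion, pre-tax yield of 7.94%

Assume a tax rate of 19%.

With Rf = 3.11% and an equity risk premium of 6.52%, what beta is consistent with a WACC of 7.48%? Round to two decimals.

0.80

Total capital V = 6.96 + 5.48 = 12.44.
Equity weight = 6.96/12.44 = 0.5595.
Senior notes weight = 5.48/12.44 = 0.4405.
Debt contribution = 0.4405 × 7.94% × (1 − 19%) = 2.8331%.
Required equity contribution = 7.48% − 2.8331% = 4.6469%  ⇒  Re = 8.3056%.
CAPM: 8.3056% = 3.11% + β × 6.52%  ⇒  β = 0.7969.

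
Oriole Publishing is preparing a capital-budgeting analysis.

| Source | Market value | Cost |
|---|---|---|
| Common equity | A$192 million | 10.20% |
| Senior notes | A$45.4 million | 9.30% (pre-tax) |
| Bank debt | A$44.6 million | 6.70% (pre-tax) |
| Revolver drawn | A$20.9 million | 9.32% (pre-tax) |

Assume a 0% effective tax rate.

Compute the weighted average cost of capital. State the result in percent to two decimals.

9.49%

Total capital V = 192 + 45.4 + 44.6 + 20.9 = 302.9.
Equity: weight = 192/302.9 = 0.6339; cost = 10.2%.
Senior notes: weight = 45.4/302.9 = 0.1499; after-tax cost = 9.3% × (1 − 0%) = 9.3000%.
Bank debt: weight = 44.6/302.9 = 0.1472; after-tax cost = 6.7% × (1 − 0%) = 6.7000%.
Revolver drawn: weight = 20.9/302.9 = 0.0690; after-tax cost = 9.32% × (1 − 0%) = 9.3200%.
WACC = 0.6339 × 10.2000% + 0.1499 × 9.3000% + 0.1472 × 6.7000% + 0.0690 × 9.3200% = 9.4890%.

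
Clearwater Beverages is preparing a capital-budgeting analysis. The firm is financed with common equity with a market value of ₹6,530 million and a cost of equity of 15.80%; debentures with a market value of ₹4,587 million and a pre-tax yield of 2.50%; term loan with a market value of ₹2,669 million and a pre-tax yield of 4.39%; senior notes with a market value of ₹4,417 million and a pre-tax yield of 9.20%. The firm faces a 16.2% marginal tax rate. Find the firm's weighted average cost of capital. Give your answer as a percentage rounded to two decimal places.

Total capital V = 6530 + 4587 + 2669 + 4417 = 18203.
Equity: weight = 6530/18203 = 0.3587; cost = 15.8%.
Debentures: weight = 4587/18203 = 0.2520; after-tax cost = 2.5% × (1 − 16.2%) = 2.0950%.
Term loan: weight = 2669/18203 = 0.1466; after-tax cost = 4.39% × (1 − 16.2%) = 3.6788%.
Senior notes: weight = 4417/18203 = 0.2427; after-tax cost = 9.2% × (1 − 16.2%) = 7.7096%.
WACC = 0.3587 × 15.8000% + 0.2520 × 2.0950% + 0.1466 × 3.6788% + 0.2427 × 7.7096% = 8.6060%.

8.61%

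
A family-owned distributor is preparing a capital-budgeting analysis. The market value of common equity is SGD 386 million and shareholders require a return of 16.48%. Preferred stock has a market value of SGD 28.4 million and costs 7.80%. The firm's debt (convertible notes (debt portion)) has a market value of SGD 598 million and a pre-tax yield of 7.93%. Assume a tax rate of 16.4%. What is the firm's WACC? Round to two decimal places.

Total capital V = 386 + 28.4 + 598 = 1012.4.
Equity: weight = 386/1012.4 = 0.3813; cost = 16.48%.
Preferred: weight = 28.4/1012.4 = 0.0281; cost = 7.8%.
Convertible notes (debt portion): weight = 598/1012.4 = 0.5907; after-tax cost = 7.93% × (1 − 16.4%) = 6.6295%.
WACC = 0.3813 × 16.4800% + 0.0281 × 7.8000% + 0.5907 × 6.6295% = 10.4180%.

10.42%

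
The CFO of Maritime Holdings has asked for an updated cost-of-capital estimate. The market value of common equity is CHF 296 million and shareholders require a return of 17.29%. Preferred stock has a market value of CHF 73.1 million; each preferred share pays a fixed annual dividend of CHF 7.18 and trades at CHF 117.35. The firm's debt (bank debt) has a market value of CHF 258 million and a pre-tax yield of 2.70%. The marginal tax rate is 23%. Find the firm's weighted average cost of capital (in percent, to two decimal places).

9.73%

Cost of preferred: Rp = 7.18 / 117.35 = 6.1184%.
Total capital V = 296 + 73.1 + 258 = 627.1.
Equity: weight = 296/627.1 = 0.4720; cost = 17.29%.
Preferred: weight = 73.1/627.1 = 0.1166; cost = 6.1184%.
Bank debt: weight = 258/627.1 = 0.4114; after-tax cost = 2.7% × (1 − 23%) = 2.0790%.
WACC = 0.4720 × 17.2900% + 0.1166 × 6.1184% + 0.4114 × 2.0790% = 9.7297%.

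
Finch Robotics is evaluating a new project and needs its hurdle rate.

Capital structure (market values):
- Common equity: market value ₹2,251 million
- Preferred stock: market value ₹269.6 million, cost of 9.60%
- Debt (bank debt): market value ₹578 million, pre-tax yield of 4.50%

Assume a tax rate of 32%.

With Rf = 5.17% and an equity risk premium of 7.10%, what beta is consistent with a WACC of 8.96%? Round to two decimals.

Total capital V = 2251 + 269.6 + 578 = 3098.6.
Equity weight = 2251/3098.6 = 0.7265.
Preferred weight = 269.6/3098.6 = 0.0870.
Bank debt weight = 578/3098.6 = 0.1865.
Debt contribution = 0.1865 × 4.5% × (1 − 32%) = 0.5708%.
Preferred contribution = 0.0870 × 9.6% = 0.8353%.
Required equity contribution = 8.96% − 1.4061% = 7.5539%  ⇒  Re = 10.3983%.
CAPM: 10.3983% = 5.17% + β × 7.1%  ⇒  β = 0.7364.

0.74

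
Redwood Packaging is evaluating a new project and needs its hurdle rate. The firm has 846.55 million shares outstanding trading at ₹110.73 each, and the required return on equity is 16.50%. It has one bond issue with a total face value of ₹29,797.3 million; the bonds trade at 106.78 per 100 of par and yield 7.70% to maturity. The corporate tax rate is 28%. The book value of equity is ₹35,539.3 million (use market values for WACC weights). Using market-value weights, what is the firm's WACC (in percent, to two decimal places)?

Market value of equity E = 110.73 × 846.55m = 93738.4815m. Market value of debt D = 29797.3m × 106.78/100 = 31817.55694m.
Total capital V = 93738.4815 + 31817.55694 = 125556.03844.
Equity: weight = 93738.4815/125556.03844 = 0.7466; cost = 16.5%.
Bonds outstanding: weight = 31817.55694/125556.03844 = 0.2534; after-tax cost = 7.7% × (1 − 28%) = 5.5440%.
WACC = 0.7466 × 16.5000% + 0.2534 × 5.5440% = 13.7236%.

13.72%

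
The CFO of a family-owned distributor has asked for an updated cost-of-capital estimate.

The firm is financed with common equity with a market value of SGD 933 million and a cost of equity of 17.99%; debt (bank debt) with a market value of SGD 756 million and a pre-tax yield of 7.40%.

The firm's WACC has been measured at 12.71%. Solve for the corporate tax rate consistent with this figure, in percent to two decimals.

16.30%

Total capital V = 933 + 756 = 1689.
Equity weight = 933/1689 = 0.5524.
Bank debt weight = 756/1689 = 0.4476.
Equity contribution = 0.5524 × 17.99% = 9.9376%.
Debt contribution must be 12.71% − 9.9376% = 2.7724%.
0.4476 × 7.4% × (1 − T) = 2.7724%  ⇒  (1 − T) = 0.8370.
T = 16.2999%.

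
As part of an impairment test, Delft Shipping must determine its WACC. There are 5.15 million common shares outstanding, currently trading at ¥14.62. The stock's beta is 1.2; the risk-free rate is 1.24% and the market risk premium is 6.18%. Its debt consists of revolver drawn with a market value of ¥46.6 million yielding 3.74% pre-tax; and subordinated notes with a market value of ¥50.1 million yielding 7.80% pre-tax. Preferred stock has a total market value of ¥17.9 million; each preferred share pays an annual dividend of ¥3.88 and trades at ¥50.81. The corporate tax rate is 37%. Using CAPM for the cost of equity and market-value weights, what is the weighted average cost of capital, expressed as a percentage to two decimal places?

6.03%

Cost of equity via CAPM: Re = 1.24% + 1.2 × 6.18% = 8.6560%.
Cost of preferred: Rp = 3.88 / 50.81 = 7.6363%.
Market value of equity E = 14.62 × 5.15m = 75.293m.
Total capital V = 75.293 + 17.9 + 46.6 + 50.1 = 189.893.
Equity: weight = 75.293/189.893 = 0.3965; cost = 8.656%.
Preferred: weight = 17.9/189.893 = 0.0943; cost = 7.6363%.
Revolver drawn: weight = 46.6/189.893 = 0.2454; after-tax cost = 3.74% × (1 − 37%) = 2.3562%.
Subordinated notes: weight = 50.1/189.893 = 0.2638; after-tax cost = 7.8% × (1 − 37%) = 4.9140%.
WACC = 0.3965 × 8.6560% + 0.0943 × 7.6363% + 0.2454 × 2.3562% + 0.2638 × 4.9140% = 6.0266%.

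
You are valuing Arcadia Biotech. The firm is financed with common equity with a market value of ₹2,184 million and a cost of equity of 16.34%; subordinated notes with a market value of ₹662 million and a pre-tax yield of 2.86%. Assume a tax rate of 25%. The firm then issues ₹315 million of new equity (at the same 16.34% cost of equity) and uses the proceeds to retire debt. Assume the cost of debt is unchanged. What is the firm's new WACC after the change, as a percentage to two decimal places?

After the change:
Total capital V = 2499 + 347 = 2846.
Equity: weight = 2499/2846 = 0.8781; cost = 16.34%.
Subordinated notes: weight = 347/2846 = 0.1219; after-tax cost = 2.86% × (1 − 25%) = 2.1450%.
WACC = 0.8781 × 16.3400% + 0.1219 × 2.1450% = 14.6093%.

14.61%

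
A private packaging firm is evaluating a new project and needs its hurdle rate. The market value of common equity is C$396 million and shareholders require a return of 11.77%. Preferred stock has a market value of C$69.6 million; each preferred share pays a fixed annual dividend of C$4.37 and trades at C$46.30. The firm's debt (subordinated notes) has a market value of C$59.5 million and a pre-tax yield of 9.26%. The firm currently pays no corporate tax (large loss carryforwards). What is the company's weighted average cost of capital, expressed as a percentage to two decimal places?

Cost of preferred: Rp = 4.37 / 46.3 = 9.4384%.
Total capital V = 396 + 69.6 + 59.5 = 525.1.
Equity: weight = 396/525.1 = 0.7541; cost = 11.77%.
Preferred: weight = 69.6/525.1 = 0.1325; cost = 9.4384%.
Subordinated notes: weight = 59.5/525.1 = 0.1133; after-tax cost = 9.26% × (1 − 0%) = 9.2600%.
WACC = 0.7541 × 11.7700% + 0.1325 × 9.4384% + 0.1133 × 9.2600% = 11.1765%.

11.18%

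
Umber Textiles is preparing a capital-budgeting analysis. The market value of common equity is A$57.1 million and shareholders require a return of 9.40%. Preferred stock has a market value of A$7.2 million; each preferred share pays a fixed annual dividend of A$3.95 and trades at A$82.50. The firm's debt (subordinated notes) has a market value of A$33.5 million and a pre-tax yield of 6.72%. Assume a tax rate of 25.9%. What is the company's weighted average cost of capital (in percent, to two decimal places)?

7.55%

Cost of preferred: Rp = 3.95 / 82.5 = 4.7879%.
Total capital V = 57.1 + 7.2 + 33.5 = 97.8.
Equity: weight = 57.1/97.8 = 0.5838; cost = 9.4%.
Preferred: weight = 7.2/97.8 = 0.0736; cost = 4.7879%.
Subordinated notes: weight = 33.5/97.8 = 0.3425; after-tax cost = 6.72% × (1 − 25.9%) = 4.9795%.
WACC = 0.5838 × 9.4000% + 0.0736 × 4.7879% + 0.3425 × 4.9795% = 7.5463%.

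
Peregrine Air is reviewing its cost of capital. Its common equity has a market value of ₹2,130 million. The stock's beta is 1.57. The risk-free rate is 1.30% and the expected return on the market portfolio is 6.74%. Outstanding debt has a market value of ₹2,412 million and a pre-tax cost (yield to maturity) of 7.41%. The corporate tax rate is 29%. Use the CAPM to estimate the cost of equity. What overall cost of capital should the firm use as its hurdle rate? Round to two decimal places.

7.41%

Market risk premium = 6.74% − 1.3% = 5.44%.
Cost of equity via CAPM: Re = 1.3% + 1.57 × 5.44% = 9.8408%.
Total capital V = 2130 + 2412 = 4542.
Equity: weight = 2130/4542 = 0.4690; cost = 9.8408%.
Debt: weight = 2412/4542 = 0.5310; after-tax cost = 7.41% × (1 − 29%) = 5.2611%.
WACC = 0.4690 × 9.8408% + 0.5310 × 5.2611% = 7.4088%.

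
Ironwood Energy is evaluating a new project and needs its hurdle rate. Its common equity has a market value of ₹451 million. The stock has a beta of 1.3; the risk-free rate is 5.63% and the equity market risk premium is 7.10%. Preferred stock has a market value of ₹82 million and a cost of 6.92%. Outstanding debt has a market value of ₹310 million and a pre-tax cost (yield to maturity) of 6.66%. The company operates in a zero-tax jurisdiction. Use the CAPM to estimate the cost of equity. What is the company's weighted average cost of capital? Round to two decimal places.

Cost of equity via CAPM: Re = 5.63% + 1.3 × 7.1% = 14.8600%.
Total capital V = 451 + 82 + 310 = 843.
Equity: weight = 451/843 = 0.5350; cost = 14.86%.
Preferred: weight = 82/843 = 0.0973; cost = 6.92%.
Debt: weight = 310/843 = 0.3677; after-tax cost = 6.66% × (1 − 0%) = 6.6600%.
WACC = 0.5350 × 14.8600% + 0.0973 × 6.9200% + 0.3677 × 6.6600% = 11.0722%.

11.07%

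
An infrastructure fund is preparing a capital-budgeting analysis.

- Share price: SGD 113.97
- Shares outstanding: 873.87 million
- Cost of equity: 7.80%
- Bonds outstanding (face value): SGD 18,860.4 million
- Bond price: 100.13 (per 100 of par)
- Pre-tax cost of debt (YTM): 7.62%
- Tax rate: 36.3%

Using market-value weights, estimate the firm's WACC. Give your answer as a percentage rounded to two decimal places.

Market value of equity E = 113.97 × 873.87m = 99594.9639m. Market value of debt D = 18860.4m × 100.13/100 = 18884.91852m.
Total capital V = 99594.9639 + 18884.91852 = 118479.88242.
Equity: weight = 99594.9639/118479.88242 = 0.8406; cost = 7.8%.
Bonds outstanding: weight = 18884.91852/118479.88242 = 0.1594; after-tax cost = 7.62% × (1 − 36.3%) = 4.8539%.
WACC = 0.8406 × 7.8000% + 0.1594 × 4.8539% = 7.3304%.

7.33%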